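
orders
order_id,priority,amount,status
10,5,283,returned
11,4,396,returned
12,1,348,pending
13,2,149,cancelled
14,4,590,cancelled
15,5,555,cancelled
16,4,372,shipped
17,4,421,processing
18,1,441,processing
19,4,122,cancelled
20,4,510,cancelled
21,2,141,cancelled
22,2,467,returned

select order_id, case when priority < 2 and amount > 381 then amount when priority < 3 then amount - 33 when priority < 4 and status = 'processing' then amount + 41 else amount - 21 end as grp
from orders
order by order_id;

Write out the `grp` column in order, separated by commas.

order_id=10: ELSE → 262
order_id=11: ELSE → 375
order_id=12: priority < 3 → 315
order_id=13: priority < 3 → 116
order_id=14: ELSE → 569
order_id=15: ELSE → 534
order_id=16: ELSE → 351
order_id=17: ELSE → 400
order_id=18: priority < 2 and amount > 381 → 441
order_id=19: ELSE → 101
order_id=20: ELSE → 489
order_id=21: priority < 3 → 108
order_id=22: priority < 3 → 434

262, 375, 315, 116, 569, 534, 351, 400, 441, 101, 489, 108, 434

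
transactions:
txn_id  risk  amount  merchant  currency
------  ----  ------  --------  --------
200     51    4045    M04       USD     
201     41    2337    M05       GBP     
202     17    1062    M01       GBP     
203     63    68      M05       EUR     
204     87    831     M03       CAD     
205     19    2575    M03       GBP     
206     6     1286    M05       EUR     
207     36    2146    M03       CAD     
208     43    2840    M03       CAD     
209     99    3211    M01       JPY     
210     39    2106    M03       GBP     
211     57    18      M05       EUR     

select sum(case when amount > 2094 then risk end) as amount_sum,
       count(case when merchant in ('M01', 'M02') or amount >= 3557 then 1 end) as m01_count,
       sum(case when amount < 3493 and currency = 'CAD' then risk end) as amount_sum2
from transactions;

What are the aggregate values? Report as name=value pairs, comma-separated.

[amount_sum: amount > 2094]
txn_id=200: ✓ → 51
txn_id=201: ✓ → 41
txn_id=202: ✗
txn_id=203: ✗
txn_id=204: ✗
txn_id=205: ✓ → 19
txn_id=206: ✗
txn_id=207: ✓ → 36
txn_id=208: ✓ → 43
txn_id=209: ✓ → 99
txn_id=210: ✓ → 39
txn_id=211: ✗
amount_sum = 51 + 41 + 19 + 36 + 43 + 99 + 39 = 328
—
[m01_count: merchant in ('M01', 'M02') or amount >= 3557]
txn_id=200: ✓ → 1
txn_id=201: ✗
txn_id=202: ✓ → 1
txn_id=203: ✗
txn_id=204: ✗
txn_id=205: ✗
txn_id=206: ✗
txn_id=207: ✗
txn_id=208: ✗
txn_id=209: ✓ → 1
txn_id=210: ✗
txn_id=211: ✗
m01_count = COUNT(1, 1, 1) = 3
—
[amount_sum2: amount < 3493 and currency = 'CAD']
txn_id=200: ✗
txn_id=201: ✗
txn_id=202: ✗
txn_id=203: ✗
txn_id=204: ✓ → 87
txn_id=205: ✗
txn_id=206: ✗
txn_id=207: ✓ → 36
txn_id=208: ✓ → 43
txn_id=209: ✗
txn_id=210: ✗
txn_id=211: ✗
amount_sum2 = 87 + 36 + 43 = 166

amount_sum=328, m01_count=3, amount_sum2=166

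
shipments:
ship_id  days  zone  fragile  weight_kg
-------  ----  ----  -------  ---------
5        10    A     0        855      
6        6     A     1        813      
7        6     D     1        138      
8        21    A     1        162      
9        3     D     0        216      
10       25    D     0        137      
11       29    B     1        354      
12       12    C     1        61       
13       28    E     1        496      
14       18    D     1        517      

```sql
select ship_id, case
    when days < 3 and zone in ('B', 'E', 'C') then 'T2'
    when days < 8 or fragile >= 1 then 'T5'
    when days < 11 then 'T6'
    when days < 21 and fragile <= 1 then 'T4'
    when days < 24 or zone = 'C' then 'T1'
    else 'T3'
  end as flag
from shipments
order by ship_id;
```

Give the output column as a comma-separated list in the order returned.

ship_id=5: days < 11 → T6
ship_id=6: days < 8 or fragile >= 1 → T5
ship_id=7: days < 8 or fragile >= 1 → T5
ship_id=8: days < 8 or fragile >= 1 → T5
ship_id=9: days < 8 or fragile >= 1 → T5
ship_id=10: ELSE → T3
ship_id=11: days < 8 or fragile >= 1 → T5
ship_id=12: days < 8 or fragile >= 1 → T5
ship_id=13: days < 8 or fragile >= 1 → T5
ship_id=14: days < 8 or fragile >= 1 → T5

T6, T5, T5, T5, T5, T3, T5, T5, T5, T5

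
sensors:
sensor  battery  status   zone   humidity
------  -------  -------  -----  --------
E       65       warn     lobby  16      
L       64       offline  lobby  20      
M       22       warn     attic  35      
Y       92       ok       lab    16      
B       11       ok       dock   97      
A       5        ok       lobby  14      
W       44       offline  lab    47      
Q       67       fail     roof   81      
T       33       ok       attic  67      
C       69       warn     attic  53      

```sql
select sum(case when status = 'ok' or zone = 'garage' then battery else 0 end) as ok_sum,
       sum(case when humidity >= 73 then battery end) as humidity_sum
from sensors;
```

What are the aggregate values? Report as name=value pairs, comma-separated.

ok_sum=141, humidity_sum=78

[ok_sum: status = 'ok' or zone = 'garage']
sensor=E: ✗
sensor=L: ✗
sensor=M: ✗
sensor=Y: ✓ → 92
sensor=B: ✓ → 11
sensor=A: ✓ → 5
sensor=W: ✗
sensor=Q: ✗
sensor=T: ✓ → 33
sensor=C: ✗
ok_sum = 92 + 11 + 5 + 33 = 141
—
[humidity_sum: humidity >= 73]
sensor=E: ✗
sensor=L: ✗
sensor=M: ✗
sensor=Y: ✗
sensor=B: ✓ → 11
sensor=A: ✗
sensor=W: ✗
sensor=Q: ✓ → 67
sensor=T: ✗
sensor=C: ✗
humidity_sum = 11 + 67 = 78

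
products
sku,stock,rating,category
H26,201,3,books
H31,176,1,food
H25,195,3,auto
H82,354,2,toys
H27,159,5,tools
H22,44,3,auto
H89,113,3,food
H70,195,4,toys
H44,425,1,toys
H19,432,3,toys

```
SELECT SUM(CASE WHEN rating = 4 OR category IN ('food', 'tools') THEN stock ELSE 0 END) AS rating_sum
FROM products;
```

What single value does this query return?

sku=H26: ✗
sku=H31: ✓ → 176
sku=H25: ✗
sku=H82: ✗
sku=H27: ✓ → 159
sku=H22: ✗
sku=H89: ✓ → 113
sku=H70: ✓ → 195
sku=H44: ✗
sku=H19: ✗
rating_sum = 176 + 159 + 113 + 195 = 643

643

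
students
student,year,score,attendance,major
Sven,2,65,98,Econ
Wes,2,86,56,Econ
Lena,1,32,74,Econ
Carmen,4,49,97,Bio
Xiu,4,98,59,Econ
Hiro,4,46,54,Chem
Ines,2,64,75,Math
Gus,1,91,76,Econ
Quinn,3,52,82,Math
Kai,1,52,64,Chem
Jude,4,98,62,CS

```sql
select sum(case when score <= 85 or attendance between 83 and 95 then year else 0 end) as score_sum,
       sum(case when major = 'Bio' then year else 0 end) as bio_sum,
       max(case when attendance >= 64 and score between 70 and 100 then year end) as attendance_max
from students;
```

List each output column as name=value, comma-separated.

score_sum=17, bio_sum=4, attendance_max=1

[score_sum: score <= 85 or attendance between 83 and 95]
student=Sven: ✓ → 2
student=Wes: ✗
student=Lena: ✓ → 1
student=Carmen: ✓ → 4
student=Xiu: ✗
student=Hiro: ✓ → 4
student=Ines: ✓ → 2
student=Gus: ✗
student=Quinn: ✓ → 3
student=Kai: ✓ → 1
student=Jude: ✗
score_sum = 2 + 1 + 4 + 4 + 2 + 3 + 1 = 17
—
[bio_sum: major = 'Bio']
student=Sven: ✗
student=Wes: ✗
student=Lena: ✗
student=Carmen: ✓ → 4
student=Xiu: ✗
student=Hiro: ✗
student=Ines: ✗
student=Gus: ✗
student=Quinn: ✗
student=Kai: ✗
student=Jude: ✗
bio_sum = 4
—
[attendance_max: attendance >= 64 and score between 70 and 100]
student=Sven: ✗
student=Wes: ✗
student=Lena: ✗
student=Carmen: ✗
student=Xiu: ✗
student=Hiro: ✗
student=Ines: ✗
student=Gus: ✓ → 1
student=Quinn: ✗
student=Kai: ✗
student=Jude: ✗
attendance_max = MAX(1) = 1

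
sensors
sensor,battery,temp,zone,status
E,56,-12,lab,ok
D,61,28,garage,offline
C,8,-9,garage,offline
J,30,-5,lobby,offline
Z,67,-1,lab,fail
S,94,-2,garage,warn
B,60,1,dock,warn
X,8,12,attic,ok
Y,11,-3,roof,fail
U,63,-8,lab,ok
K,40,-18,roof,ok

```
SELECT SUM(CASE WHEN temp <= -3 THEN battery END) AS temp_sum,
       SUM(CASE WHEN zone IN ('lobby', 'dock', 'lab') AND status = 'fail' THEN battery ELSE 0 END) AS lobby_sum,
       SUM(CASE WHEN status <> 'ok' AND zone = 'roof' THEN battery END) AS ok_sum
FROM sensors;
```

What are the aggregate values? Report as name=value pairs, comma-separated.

temp_sum=208, lobby_sum=67, ok_sum=11

[temp_sum: temp <= -3]
sensor=E: ✓ → 56
sensor=D: ✗
sensor=C: ✓ → 8
sensor=J: ✓ → 30
sensor=Z: ✗
sensor=S: ✗
sensor=B: ✗
sensor=X: ✗
sensor=Y: ✓ → 11
sensor=U: ✓ → 63
sensor=K: ✓ → 40
temp_sum = 56 + 8 + 30 + 11 + 63 + 40 = 208
—
[lobby_sum: zone IN ('lobby', 'dock', 'lab') AND status = 'fail']
sensor=E: ✗
sensor=D: ✗
sensor=C: ✗
sensor=J: ✗
sensor=Z: ✓ → 67
sensor=S: ✗
sensor=B: ✗
sensor=X: ✗
sensor=Y: ✗
sensor=U: ✗
sensor=K: ✗
lobby_sum = 67
—
[ok_sum: status <> 'ok' AND zone = 'roof']
sensor=E: ✗
sensor=D: ✗
sensor=C: ✗
sensor=J: ✗
sensor=Z: ✗
sensor=S: ✗
sensor=B: ✗
sensor=X: ✗
sensor=Y: ✓ → 11
sensor=U: ✗
sensor=K: ✗
ok_sum = 11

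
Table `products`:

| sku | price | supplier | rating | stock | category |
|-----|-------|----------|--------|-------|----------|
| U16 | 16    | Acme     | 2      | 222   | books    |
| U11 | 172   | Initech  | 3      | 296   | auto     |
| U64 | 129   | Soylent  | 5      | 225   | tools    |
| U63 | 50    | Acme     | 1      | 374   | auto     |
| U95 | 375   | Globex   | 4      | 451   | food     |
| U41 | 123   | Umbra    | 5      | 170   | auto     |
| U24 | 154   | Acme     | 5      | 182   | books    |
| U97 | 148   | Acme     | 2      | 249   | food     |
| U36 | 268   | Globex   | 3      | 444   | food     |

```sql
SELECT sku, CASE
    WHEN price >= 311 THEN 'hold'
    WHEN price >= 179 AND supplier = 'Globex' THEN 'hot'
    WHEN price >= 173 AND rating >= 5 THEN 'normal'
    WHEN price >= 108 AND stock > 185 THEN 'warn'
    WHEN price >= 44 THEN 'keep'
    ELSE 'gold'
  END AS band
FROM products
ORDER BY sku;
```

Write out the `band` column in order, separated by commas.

warn, gold, keep, hot, keep, keep, warn, hold, warn

sku=U11: price >= 108 AND stock > 185 → warn
sku=U16: ELSE → gold
sku=U24: price >= 44 → keep
sku=U36: price >= 179 AND supplier = 'Globex' → hot
sku=U41: price >= 44 → keep
sku=U63: price >= 44 → keep
sku=U64: price >= 108 AND stock > 185 → warn
sku=U95: price >= 311 → hold
sku=U97: price >= 108 AND stock > 185 → warn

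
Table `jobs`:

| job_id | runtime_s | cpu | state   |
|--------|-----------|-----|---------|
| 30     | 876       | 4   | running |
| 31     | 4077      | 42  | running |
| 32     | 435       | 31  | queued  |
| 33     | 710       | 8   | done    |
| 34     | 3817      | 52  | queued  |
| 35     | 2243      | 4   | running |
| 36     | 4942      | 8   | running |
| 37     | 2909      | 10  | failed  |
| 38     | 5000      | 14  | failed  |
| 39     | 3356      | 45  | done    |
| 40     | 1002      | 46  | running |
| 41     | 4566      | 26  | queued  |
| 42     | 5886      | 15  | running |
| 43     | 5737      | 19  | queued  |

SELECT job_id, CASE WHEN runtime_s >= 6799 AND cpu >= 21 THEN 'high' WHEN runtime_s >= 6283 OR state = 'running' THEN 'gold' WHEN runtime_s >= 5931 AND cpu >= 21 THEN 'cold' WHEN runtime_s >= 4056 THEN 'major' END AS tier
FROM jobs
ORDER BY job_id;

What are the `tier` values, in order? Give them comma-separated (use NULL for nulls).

gold, gold, NULL, NULL, NULL, gold, gold, NULL, major, NULL, gold, major, gold, major

job_id=30: runtime_s >= 6283 OR state = 'running' → gold
job_id=31: runtime_s >= 6283 OR state = 'running' → gold
job_id=32: (no match → NULL) → NULL
job_id=33: (no match → NULL) → NULL
job_id=34: (no match → NULL) → NULL
job_id=35: runtime_s >= 6283 OR state = 'running' → gold
job_id=36: runtime_s >= 6283 OR state = 'running' → gold
job_id=37: (no match → NULL) → NULL
job_id=38: runtime_s >= 4056 → major
job_id=39: (no match → NULL) → NULL
job_id=40: runtime_s >= 6283 OR state = 'running' → gold
job_id=41: runtime_s >= 4056 → major
job_id=42: runtime_s >= 6283 OR state = 'running' → gold
job_id=43: runtime_s >= 4056 → major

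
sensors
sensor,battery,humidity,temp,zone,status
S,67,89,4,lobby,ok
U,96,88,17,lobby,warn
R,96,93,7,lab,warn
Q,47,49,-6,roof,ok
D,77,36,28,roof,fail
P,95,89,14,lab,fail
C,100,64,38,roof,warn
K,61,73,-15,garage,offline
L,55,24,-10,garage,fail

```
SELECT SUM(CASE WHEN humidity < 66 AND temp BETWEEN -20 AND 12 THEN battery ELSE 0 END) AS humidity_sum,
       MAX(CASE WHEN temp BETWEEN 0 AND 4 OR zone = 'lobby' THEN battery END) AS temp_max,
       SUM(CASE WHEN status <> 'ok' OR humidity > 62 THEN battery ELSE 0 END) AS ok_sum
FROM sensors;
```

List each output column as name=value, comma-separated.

humidity_sum=102, temp_max=96, ok_sum=647

[humidity_sum: humidity < 66 AND temp BETWEEN -20 AND 12]
sensor=S: ✗
sensor=U: ✗
sensor=R: ✗
sensor=Q: ✓ → 47
sensor=D: ✗
sensor=P: ✗
sensor=C: ✗
sensor=K: ✗
sensor=L: ✓ → 55
humidity_sum = 47 + 55 = 102
—
[temp_max: temp BETWEEN 0 AND 4 OR zone = 'lobby']
sensor=S: ✓ → 67
sensor=U: ✓ → 96
sensor=R: ✗
sensor=Q: ✗
sensor=D: ✗
sensor=P: ✗
sensor=C: ✗
sensor=K: ✗
sensor=L: ✗
temp_max = MAX(67, 96) = 96
—
[ok_sum: status <> 'ok' OR humidity > 62]
sensor=S: ✓ → 67
sensor=U: ✓ → 96
sensor=R: ✓ → 96
sensor=Q: ✗
sensor=D: ✓ → 77
sensor=P: ✓ → 95
sensor=C: ✓ → 100
sensor=K: ✓ → 61
sensor=L: ✓ → 55
ok_sum = 67 + 96 + 96 + 77 + 95 + 100 + 61 + 55 = 647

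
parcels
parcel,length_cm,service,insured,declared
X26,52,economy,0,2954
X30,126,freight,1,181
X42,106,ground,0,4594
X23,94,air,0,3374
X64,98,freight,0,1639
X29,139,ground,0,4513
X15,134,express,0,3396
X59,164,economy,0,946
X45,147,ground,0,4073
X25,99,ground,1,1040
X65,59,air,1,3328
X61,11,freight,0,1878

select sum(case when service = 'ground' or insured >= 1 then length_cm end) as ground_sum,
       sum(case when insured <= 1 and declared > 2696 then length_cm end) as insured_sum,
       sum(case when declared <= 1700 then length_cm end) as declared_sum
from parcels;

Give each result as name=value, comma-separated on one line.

ground_sum=676, insured_sum=731, declared_sum=487

[ground_sum: service = 'ground' or insured >= 1]
parcel=X26: ✗
parcel=X30: ✓ → 126
parcel=X42: ✓ → 106
parcel=X23: ✗
parcel=X64: ✗
parcel=X29: ✓ → 139
parcel=X15: ✗
parcel=X59: ✗
parcel=X45: ✓ → 147
parcel=X25: ✓ → 99
parcel=X65: ✓ → 59
parcel=X61: ✗
ground_sum = 126 + 106 + 139 + 147 + 99 + 59 = 676
—
[insured_sum: insured <= 1 and declared > 2696]
parcel=X26: ✓ → 52
parcel=X30: ✗
parcel=X42: ✓ → 106
parcel=X23: ✓ → 94
parcel=X64: ✗
parcel=X29: ✓ → 139
parcel=X15: ✓ → 134
parcel=X59: ✗
parcel=X45: ✓ → 147
parcel=X25: ✗
parcel=X65: ✓ → 59
parcel=X61: ✗
insured_sum = 52 + 106 + 94 + 139 + 134 + 147 + 59 = 731
—
[declared_sum: declared <= 1700]
parcel=X26: ✗
parcel=X30: ✓ → 126
parcel=X42: ✗
parcel=X23: ✗
parcel=X64: ✓ → 98
parcel=X29: ✗
parcel=X15: ✗
parcel=X59: ✓ → 164
parcel=X45: ✗
parcel=X25: ✓ → 99
parcel=X65: ✗
parcel=X61: ✗
declared_sum = 126 + 98 + 164 + 99 = 487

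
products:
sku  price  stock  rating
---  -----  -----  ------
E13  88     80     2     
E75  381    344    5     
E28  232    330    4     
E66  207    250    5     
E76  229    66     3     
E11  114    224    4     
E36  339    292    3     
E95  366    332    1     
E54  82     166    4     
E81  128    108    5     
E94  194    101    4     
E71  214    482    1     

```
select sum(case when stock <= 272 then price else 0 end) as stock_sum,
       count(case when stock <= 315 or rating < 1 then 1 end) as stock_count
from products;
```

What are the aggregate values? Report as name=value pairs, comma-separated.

[stock_sum: stock <= 272]
sku=E13: ✓ → 88
sku=E75: ✗
sku=E28: ✗
sku=E66: ✓ → 207
sku=E76: ✓ → 229
sku=E11: ✓ → 114
sku=E36: ✗
sku=E95: ✗
sku=E54: ✓ → 82
sku=E81: ✓ → 128
sku=E94: ✓ → 194
sku=E71: ✗
stock_sum = 88 + 207 + 229 + 114 + 82 + 128 + 194 = 1042
—
[stock_count: stock <= 315 or rating < 1]
sku=E13: ✓ → 1
sku=E75: ✗
sku=E28: ✗
sku=E66: ✓ → 1
sku=E76: ✓ → 1
sku=E11: ✓ → 1
sku=E36: ✓ → 1
sku=E95: ✗
sku=E54: ✓ → 1
sku=E81: ✓ → 1
sku=E94: ✓ → 1
sku=E71: ✗
stock_count = COUNT(1, 1, 1, 1, 1, 1, 1, 1) = 8

stock_sum=1042, stock_count=8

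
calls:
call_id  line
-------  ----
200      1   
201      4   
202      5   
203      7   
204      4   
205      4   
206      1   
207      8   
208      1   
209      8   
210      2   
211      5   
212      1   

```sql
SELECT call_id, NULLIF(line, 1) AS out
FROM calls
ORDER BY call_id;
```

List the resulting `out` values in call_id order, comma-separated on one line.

call_id=200: line=1 vs 1: equal → NULL
call_id=201: line=4 vs 1: differ → 4
call_id=202: line=5 vs 1: differ → 5
call_id=203: line=7 vs 1: differ → 7
call_id=204: line=4 vs 1: differ → 4
call_id=205: line=4 vs 1: differ → 4
call_id=206: line=1 vs 1: equal → NULL
call_id=207: line=8 vs 1: differ → 8
call_id=208: line=1 vs 1: equal → NULL
call_id=209: line=8 vs 1: differ → 8
call_id=210: line=2 vs 1: differ → 2
call_id=211: line=5 vs 1: differ → 5
call_id=212: line=1 vs 1: equal → NULL

NULL, 4, 5, 7, 4, 4, NULL, 8, NULL, 8, 2, 5, NULL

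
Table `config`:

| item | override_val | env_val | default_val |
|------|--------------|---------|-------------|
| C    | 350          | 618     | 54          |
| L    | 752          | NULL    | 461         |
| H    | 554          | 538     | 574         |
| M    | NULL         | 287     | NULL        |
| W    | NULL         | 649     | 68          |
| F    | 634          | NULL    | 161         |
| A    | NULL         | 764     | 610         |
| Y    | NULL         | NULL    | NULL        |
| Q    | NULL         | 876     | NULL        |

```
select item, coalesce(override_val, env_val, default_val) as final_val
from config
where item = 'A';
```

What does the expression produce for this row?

item = A: override_val=NULL, env_val=764, default_val=610.
override_val=NULL, env_val=764 → 764

764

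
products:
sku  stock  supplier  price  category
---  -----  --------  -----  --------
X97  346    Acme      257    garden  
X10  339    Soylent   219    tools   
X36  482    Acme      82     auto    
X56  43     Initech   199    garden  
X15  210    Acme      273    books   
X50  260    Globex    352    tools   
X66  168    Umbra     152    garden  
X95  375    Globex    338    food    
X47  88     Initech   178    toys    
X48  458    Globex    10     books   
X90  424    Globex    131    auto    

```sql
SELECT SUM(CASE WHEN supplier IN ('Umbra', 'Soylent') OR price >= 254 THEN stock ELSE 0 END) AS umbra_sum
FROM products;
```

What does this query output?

1698

sku=X97: ✓ → 346
sku=X10: ✓ → 339
sku=X36: ✗
sku=X56: ✗
sku=X15: ✓ → 210
sku=X50: ✓ → 260
sku=X66: ✓ → 168
sku=X95: ✓ → 375
sku=X47: ✗
sku=X48: ✗
sku=X90: ✗
umbra_sum = 346 + 339 + 210 + 260 + 168 + 375 = 1698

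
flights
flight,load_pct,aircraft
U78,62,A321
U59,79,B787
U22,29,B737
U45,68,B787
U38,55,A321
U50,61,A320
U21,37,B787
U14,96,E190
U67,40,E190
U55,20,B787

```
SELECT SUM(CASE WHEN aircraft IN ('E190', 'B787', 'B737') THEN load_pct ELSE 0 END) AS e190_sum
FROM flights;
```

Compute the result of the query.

flight=U78: ✗
flight=U59: ✓ → 79
flight=U22: ✓ → 29
flight=U45: ✓ → 68
flight=U38: ✗
flight=U50: ✗
flight=U21: ✓ → 37
flight=U14: ✓ → 96
flight=U67: ✓ → 40
flight=U55: ✓ → 20
e190_sum = 79 + 29 + 68 + 37 + 96 + 40 + 20 = 369

369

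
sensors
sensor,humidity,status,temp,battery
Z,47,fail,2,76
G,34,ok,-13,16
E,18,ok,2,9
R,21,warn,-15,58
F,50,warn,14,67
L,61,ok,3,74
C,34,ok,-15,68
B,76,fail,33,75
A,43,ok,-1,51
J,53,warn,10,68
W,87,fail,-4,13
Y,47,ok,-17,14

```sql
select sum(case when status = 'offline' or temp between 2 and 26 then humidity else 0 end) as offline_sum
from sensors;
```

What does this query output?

229

sensor=Z: ✓ → 47
sensor=G: ✗
sensor=E: ✓ → 18
sensor=R: ✗
sensor=F: ✓ → 50
sensor=L: ✓ → 61
sensor=C: ✗
sensor=B: ✗
sensor=A: ✗
sensor=J: ✓ → 53
sensor=W: ✗
sensor=Y: ✗
offline_sum = 47 + 18 + 50 + 61 + 53 = 229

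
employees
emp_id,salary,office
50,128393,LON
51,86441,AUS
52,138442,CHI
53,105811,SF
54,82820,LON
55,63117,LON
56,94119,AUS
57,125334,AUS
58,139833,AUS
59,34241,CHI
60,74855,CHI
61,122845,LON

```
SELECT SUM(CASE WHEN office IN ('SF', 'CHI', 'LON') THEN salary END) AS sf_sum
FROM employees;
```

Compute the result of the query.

emp_id=50: ✓ → 128393
emp_id=51: ✗
emp_id=52: ✓ → 138442
emp_id=53: ✓ → 105811
emp_id=54: ✓ → 82820
emp_id=55: ✓ → 63117
emp_id=56: ✗
emp_id=57: ✗
emp_id=58: ✗
emp_id=59: ✓ → 34241
emp_id=60: ✓ → 74855
emp_id=61: ✓ → 122845
sf_sum = 128393 + 138442 + 105811 + 82820 + 63117 + 34241 + 74855 + 122845 = 750524

750524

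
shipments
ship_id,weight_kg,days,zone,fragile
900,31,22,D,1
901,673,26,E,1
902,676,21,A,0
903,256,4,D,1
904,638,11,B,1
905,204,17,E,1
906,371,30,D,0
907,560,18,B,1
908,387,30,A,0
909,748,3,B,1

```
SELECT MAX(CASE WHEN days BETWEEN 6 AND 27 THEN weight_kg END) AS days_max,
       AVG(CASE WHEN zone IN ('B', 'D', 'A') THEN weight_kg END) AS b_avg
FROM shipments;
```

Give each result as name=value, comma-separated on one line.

days_max=676, b_avg=458.375

[days_max: days BETWEEN 6 AND 27]
ship_id=900: ✓ → 31
ship_id=901: ✓ → 673
ship_id=902: ✓ → 676
ship_id=903: ✗
ship_id=904: ✓ → 638
ship_id=905: ✓ → 204
ship_id=906: ✗
ship_id=907: ✓ → 560
ship_id=908: ✗
ship_id=909: ✗
days_max = MAX(31, 673, 676, 638, 204, 560) = 676
—
[b_avg: zone IN ('B', 'D', 'A')]
ship_id=900: ✓ → 31
ship_id=901: ✗
ship_id=902: ✓ → 676
ship_id=903: ✓ → 256
ship_id=904: ✓ → 638
ship_id=905: ✗
ship_id=906: ✓ → 371
ship_id=907: ✓ → 560
ship_id=908: ✓ → 387
ship_id=909: ✓ → 748
b_avg = (31 + 676 + 256 + 638 + 371 + 560 + 387 + 748) / 8 = 458.375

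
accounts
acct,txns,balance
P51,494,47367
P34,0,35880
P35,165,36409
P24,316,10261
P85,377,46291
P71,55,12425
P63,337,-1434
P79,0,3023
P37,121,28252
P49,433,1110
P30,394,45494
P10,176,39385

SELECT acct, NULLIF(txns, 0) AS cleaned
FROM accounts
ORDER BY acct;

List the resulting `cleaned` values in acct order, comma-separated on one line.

176, 316, 394, NULL, 165, 121, 433, 494, 337, 55, NULL, 377

acct=P10: txns=176 vs 0: differ → 176
acct=P24: txns=316 vs 0: differ → 316
acct=P30: txns=394 vs 0: differ → 394
acct=P34: txns=0 vs 0: equal → NULL
acct=P35: txns=165 vs 0: differ → 165
acct=P37: txns=121 vs 0: differ → 121
acct=P49: txns=433 vs 0: differ → 433
acct=P51: txns=494 vs 0: differ → 494
acct=P63: txns=337 vs 0: differ → 337
acct=P71: txns=55 vs 0: differ → 55
acct=P79: txns=0 vs 0: equal → NULL
acct=P85: txns=377 vs 0: differ → 377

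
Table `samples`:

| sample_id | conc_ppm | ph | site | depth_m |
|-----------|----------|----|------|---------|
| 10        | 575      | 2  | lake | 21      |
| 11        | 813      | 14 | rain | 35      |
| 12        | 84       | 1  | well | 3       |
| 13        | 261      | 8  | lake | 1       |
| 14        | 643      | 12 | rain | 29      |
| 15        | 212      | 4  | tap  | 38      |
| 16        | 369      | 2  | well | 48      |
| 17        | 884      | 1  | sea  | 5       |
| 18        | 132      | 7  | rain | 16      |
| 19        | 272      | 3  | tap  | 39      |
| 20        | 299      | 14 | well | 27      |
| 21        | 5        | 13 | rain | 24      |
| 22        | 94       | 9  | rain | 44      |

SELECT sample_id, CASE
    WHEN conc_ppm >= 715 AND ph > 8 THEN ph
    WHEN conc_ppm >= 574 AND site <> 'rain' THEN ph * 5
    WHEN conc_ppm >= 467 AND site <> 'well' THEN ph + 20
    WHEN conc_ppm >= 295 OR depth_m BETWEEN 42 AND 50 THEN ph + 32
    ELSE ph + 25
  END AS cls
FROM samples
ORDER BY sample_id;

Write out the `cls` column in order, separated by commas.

10, 14, 26, 33, 32, 29, 34, 5, 32, 28, 46, 38, 41

sample_id=10: conc_ppm >= 574 AND site <> 'rain' → 10
sample_id=11: conc_ppm >= 715 AND ph > 8 → 14
sample_id=12: ELSE → 26
sample_id=13: ELSE → 33
sample_id=14: conc_ppm >= 467 AND site <> 'well' → 32
sample_id=15: ELSE → 29
sample_id=16: conc_ppm >= 295 OR depth_m BETWEEN 42 AND 50 → 34
sample_id=17: conc_ppm >= 574 AND site <> 'rain' → 5
sample_id=18: ELSE → 32
sample_id=19: ELSE → 28
sample_id=20: conc_ppm >= 295 OR depth_m BETWEEN 42 AND 50 → 46
sample_id=21: ELSE → 38
sample_id=22: conc_ppm >= 295 OR depth_m BETWEEN 42 AND 50 → 41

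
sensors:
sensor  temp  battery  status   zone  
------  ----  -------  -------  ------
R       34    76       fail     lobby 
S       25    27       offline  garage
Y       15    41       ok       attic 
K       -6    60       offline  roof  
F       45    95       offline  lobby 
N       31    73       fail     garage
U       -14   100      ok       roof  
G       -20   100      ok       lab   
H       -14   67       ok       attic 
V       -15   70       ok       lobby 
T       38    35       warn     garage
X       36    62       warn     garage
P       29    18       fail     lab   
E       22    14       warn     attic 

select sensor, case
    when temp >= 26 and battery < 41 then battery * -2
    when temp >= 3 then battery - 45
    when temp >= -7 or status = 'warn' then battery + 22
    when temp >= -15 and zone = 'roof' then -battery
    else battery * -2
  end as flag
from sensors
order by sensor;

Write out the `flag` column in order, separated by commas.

sensor=E: temp >= 3 → -31
sensor=F: temp >= 3 → 50
sensor=G: ELSE → -200
sensor=H: ELSE → -134
sensor=K: temp >= -7 or status = 'warn' → 82
sensor=N: temp >= 3 → 28
sensor=P: temp >= 26 and battery < 41 → -36
sensor=R: temp >= 3 → 31
sensor=S: temp >= 3 → -18
sensor=T: temp >= 26 and battery < 41 → -70
sensor=U: temp >= -15 and zone = 'roof' → -100
sensor=V: ELSE → -140
sensor=X: temp >= 3 → 17
sensor=Y: temp >= 3 → -4

-31, 50, -200, -134, 82, 28, -36, 31, -18, -70, -100, -140, 17, -4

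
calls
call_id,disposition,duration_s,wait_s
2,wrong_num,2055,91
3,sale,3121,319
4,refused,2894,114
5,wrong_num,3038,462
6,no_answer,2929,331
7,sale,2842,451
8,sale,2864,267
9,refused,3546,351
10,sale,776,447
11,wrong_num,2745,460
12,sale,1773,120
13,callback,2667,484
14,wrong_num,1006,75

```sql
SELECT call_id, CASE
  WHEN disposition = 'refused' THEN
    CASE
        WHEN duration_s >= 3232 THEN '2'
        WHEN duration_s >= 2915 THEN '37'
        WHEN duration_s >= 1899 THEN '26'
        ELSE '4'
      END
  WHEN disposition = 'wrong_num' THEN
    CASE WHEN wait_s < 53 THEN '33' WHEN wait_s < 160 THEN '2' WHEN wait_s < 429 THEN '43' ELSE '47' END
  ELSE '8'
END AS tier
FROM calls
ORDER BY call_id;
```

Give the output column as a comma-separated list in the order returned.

2, 8, 26, 47, 8, 8, 8, 2, 8, 47, 8, 8, 2

call_id=2: disposition='wrong_num' → inner[wait_s < 160] → 2
call_id=3: disposition='sale' → outer ELSE → 8
call_id=4: disposition='refused' → inner[duration_s >= 1899] → 26
call_id=5: disposition='wrong_num' → inner[ELSE] → 47
call_id=6: disposition='no_answer' → outer ELSE → 8
call_id=7: disposition='sale' → outer ELSE → 8
call_id=8: disposition='sale' → outer ELSE → 8
call_id=9: disposition='refused' → inner[duration_s >= 3232] → 2
call_id=10: disposition='sale' → outer ELSE → 8
call_id=11: disposition='wrong_num' → inner[ELSE] → 47
call_id=12: disposition='sale' → outer ELSE → 8
call_id=13: disposition='callback' → outer ELSE → 8
call_id=14: disposition='wrong_num' → inner[wait_s < 160] → 2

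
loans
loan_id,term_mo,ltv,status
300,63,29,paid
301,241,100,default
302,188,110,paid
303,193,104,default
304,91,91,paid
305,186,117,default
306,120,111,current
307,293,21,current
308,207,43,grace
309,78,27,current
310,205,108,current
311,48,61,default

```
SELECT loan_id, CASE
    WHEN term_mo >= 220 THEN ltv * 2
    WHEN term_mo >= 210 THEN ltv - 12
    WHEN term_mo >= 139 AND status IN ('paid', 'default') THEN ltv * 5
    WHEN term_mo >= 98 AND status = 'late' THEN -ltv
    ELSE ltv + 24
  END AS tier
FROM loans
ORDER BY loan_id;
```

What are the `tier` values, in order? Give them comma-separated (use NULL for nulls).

loan_id=300: ELSE → 53
loan_id=301: term_mo >= 220 → 200
loan_id=302: term_mo >= 139 AND status IN ('paid', 'default') → 550
loan_id=303: term_mo >= 139 AND status IN ('paid', 'default') → 520
loan_id=304: ELSE → 115
loan_id=305: term_mo >= 139 AND status IN ('paid', 'default') → 585
loan_id=306: ELSE → 135
loan_id=307: term_mo >= 220 → 42
loan_id=308: ELSE → 67
loan_id=309: ELSE → 51
loan_id=310: ELSE → 132
loan_id=311: ELSE → 85

53, 200, 550, 520, 115, 585, 135, 42, 67, 51, 132, 85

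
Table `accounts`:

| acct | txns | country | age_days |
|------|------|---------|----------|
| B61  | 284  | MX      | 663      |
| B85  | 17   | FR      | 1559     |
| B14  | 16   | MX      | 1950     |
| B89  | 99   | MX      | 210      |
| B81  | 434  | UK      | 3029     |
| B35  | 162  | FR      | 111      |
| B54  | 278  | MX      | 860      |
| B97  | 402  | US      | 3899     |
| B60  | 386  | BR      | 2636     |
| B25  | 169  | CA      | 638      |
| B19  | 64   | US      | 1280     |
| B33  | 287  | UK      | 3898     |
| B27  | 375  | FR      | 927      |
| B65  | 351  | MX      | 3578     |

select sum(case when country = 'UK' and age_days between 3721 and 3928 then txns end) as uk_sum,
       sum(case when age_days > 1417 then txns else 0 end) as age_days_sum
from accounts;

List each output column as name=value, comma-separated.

[uk_sum: country = 'UK' and age_days between 3721 and 3928]
acct=B61: ✗
acct=B85: ✗
acct=B14: ✗
acct=B89: ✗
acct=B81: ✗
acct=B35: ✗
acct=B54: ✗
acct=B97: ✗
acct=B60: ✗
acct=B25: ✗
acct=B19: ✗
acct=B33: ✓ → 287
acct=B27: ✗
acct=B65: ✗
uk_sum = 287
—
[age_days_sum: age_days > 1417]
acct=B61: ✗
acct=B85: ✓ → 17
acct=B14: ✓ → 16
acct=B89: ✗
acct=B81: ✓ → 434
acct=B35: ✗
acct=B54: ✗
acct=B97: ✓ → 402
acct=B60: ✓ → 386
acct=B25: ✗
acct=B19: ✗
acct=B33: ✓ → 287
acct=B27: ✗
acct=B65: ✓ → 351
age_days_sum = 17 + 16 + 434 + 402 + 386 + 287 + 351 = 1893

uk_sum=287, age_days_sum=1893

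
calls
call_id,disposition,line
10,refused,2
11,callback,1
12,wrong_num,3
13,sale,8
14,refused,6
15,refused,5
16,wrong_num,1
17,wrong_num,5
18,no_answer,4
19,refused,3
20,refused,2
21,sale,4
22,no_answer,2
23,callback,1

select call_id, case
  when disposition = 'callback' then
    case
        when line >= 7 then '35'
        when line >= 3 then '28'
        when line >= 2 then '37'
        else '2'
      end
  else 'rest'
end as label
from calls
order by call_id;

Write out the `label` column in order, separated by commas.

call_id=10: disposition='refused' → outer ELSE → rest
call_id=11: disposition='callback' → inner[ELSE] → 2
call_id=12: disposition='wrong_num' → outer ELSE → rest
call_id=13: disposition='sale' → outer ELSE → rest
call_id=14: disposition='refused' → outer ELSE → rest
call_id=15: disposition='refused' → outer ELSE → rest
call_id=16: disposition='wrong_num' → outer ELSE → rest
call_id=17: disposition='wrong_num' → outer ELSE → rest
call_id=18: disposition='no_answer' → outer ELSE → rest
call_id=19: disposition='refused' → outer ELSE → rest
call_id=20: disposition='refused' → outer ELSE → rest
call_id=21: disposition='sale' → outer ELSE → rest
call_id=22: disposition='no_answer' → outer ELSE → rest
call_id=23: disposition='callback' → inner[ELSE] → 2

rest, 2, rest, rest, rest, rest, rest, rest, rest, rest, rest, rest, rest, 2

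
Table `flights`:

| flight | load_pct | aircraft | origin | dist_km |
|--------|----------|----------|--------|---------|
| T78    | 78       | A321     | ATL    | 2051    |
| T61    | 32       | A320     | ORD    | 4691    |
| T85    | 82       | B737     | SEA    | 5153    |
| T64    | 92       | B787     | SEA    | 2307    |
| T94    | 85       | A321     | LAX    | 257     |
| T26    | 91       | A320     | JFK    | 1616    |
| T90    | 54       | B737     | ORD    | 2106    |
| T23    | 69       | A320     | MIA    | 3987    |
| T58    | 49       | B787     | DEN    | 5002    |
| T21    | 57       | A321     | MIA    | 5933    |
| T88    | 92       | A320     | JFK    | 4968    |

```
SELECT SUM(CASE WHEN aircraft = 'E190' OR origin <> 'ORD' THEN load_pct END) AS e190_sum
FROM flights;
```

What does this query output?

695

flight=T78: ✓ → 78
flight=T61: ✗
flight=T85: ✓ → 82
flight=T64: ✓ → 92
flight=T94: ✓ → 85
flight=T26: ✓ → 91
flight=T90: ✗
flight=T23: ✓ → 69
flight=T58: ✓ → 49
flight=T21: ✓ → 57
flight=T88: ✓ → 92
e190_sum = 78 + 82 + 92 + 85 + 91 + 69 + 49 + 57 + 92 = 695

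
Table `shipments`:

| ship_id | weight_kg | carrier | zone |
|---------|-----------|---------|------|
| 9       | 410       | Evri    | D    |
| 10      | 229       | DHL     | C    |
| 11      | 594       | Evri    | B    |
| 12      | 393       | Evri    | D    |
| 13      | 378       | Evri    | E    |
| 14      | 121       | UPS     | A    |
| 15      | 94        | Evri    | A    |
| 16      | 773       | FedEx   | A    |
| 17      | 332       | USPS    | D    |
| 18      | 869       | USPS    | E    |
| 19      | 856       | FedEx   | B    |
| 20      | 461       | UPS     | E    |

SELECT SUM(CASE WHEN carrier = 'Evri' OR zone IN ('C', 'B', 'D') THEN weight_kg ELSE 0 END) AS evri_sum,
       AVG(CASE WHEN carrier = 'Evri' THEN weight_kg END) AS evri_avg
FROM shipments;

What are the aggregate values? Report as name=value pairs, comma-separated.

[evri_sum: carrier = 'Evri' OR zone IN ('C', 'B', 'D')]
ship_id=9: ✓ → 410
ship_id=10: ✓ → 229
ship_id=11: ✓ → 594
ship_id=12: ✓ → 393
ship_id=13: ✓ → 378
ship_id=14: ✗
ship_id=15: ✓ → 94
ship_id=16: ✗
ship_id=17: ✓ → 332
ship_id=18: ✗
ship_id=19: ✓ → 856
ship_id=20: ✗
evri_sum = 410 + 229 + 594 + 393 + 378 + 94 + 332 + 856 = 3286
—
[evri_avg: carrier = 'Evri']
ship_id=9: ✓ → 410
ship_id=10: ✗
ship_id=11: ✓ → 594
ship_id=12: ✓ → 393
ship_id=13: ✓ → 378
ship_id=14: ✗
ship_id=15: ✓ → 94
ship_id=16: ✗
ship_id=17: ✗
ship_id=18: ✗
ship_id=19: ✗
ship_id=20: ✗
evri_avg = (410 + 594 + 393 + 378 + 94) / 5 = 373.8

evri_sum=3286, evri_avg=373.8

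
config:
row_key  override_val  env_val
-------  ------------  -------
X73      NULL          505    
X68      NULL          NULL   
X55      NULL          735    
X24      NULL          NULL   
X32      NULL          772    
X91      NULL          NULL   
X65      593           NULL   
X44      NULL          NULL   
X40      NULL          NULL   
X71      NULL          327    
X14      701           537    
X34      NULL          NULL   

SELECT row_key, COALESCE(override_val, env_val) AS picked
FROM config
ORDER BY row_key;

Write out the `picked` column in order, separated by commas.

row_key=X14: override_val=701 → 701
row_key=X24: override_val=NULL, env_val=NULL (all NULL) → NULL
row_key=X32: override_val=NULL, env_val=772 → 772
row_key=X34: override_val=NULL, env_val=NULL (all NULL) → NULL
row_key=X40: override_val=NULL, env_val=NULL (all NULL) → NULL
row_key=X44: override_val=NULL, env_val=NULL (all NULL) → NULL
row_key=X55: override_val=NULL, env_val=735 → 735
row_key=X65: override_val=593 → 593
row_key=X68: override_val=NULL, env_val=NULL (all NULL) → NULL
row_key=X71: override_val=NULL, env_val=327 → 327
row_key=X73: override_val=NULL, env_val=505 → 505
row_key=X91: override_val=NULL, env_val=NULL (all NULL) → NULL

701, NULL, 772, NULL, NULL, NULL, 735, 593, NULL, 327, 505, NULL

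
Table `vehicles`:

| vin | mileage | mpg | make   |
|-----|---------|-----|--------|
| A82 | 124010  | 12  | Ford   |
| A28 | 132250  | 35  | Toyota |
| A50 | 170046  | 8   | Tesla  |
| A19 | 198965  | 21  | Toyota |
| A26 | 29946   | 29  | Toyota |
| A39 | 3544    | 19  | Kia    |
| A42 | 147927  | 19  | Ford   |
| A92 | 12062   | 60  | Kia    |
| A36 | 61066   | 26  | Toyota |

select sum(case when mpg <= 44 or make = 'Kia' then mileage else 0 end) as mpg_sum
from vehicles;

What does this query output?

vin=A82: ✓ → 124010
vin=A28: ✓ → 132250
vin=A50: ✓ → 170046
vin=A19: ✓ → 198965
vin=A26: ✓ → 29946
vin=A39: ✓ → 3544
vin=A42: ✓ → 147927
vin=A92: ✓ → 12062
vin=A36: ✓ → 61066
mpg_sum = 124010 + 132250 + 170046 + 198965 + 29946 + 3544 + 147927 + 12062 + 61066 = 879816

879816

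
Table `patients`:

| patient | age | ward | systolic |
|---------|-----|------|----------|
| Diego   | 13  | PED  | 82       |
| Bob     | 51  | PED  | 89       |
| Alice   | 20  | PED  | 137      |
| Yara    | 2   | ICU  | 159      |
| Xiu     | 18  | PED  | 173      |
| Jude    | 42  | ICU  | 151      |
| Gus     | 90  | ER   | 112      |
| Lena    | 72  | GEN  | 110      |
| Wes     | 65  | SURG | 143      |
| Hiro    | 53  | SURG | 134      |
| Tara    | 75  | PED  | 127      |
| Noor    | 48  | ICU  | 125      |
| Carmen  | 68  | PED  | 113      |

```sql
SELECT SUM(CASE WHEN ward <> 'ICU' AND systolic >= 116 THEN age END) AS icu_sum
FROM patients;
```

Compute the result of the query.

231

patient=Diego: ✗
patient=Bob: ✗
patient=Alice: ✓ → 20
patient=Yara: ✗
patient=Xiu: ✓ → 18
patient=Jude: ✗
patient=Gus: ✗
patient=Lena: ✗
patient=Wes: ✓ → 65
patient=Hiro: ✓ → 53
patient=Tara: ✓ → 75
patient=Noor: ✗
patient=Carmen: ✗
icu_sum = 20 + 18 + 65 + 53 + 75 = 231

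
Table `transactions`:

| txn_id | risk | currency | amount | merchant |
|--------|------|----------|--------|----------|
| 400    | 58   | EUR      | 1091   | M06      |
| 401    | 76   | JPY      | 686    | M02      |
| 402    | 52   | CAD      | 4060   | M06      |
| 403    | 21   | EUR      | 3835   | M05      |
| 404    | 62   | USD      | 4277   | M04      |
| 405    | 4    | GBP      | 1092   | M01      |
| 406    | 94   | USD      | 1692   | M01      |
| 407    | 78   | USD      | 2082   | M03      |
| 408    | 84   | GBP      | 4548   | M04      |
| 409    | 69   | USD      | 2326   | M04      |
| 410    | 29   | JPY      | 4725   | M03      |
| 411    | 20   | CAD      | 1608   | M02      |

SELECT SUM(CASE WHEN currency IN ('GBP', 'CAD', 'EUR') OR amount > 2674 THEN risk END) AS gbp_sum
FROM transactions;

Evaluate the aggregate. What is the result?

txn_id=400: ✓ → 58
txn_id=401: ✗
txn_id=402: ✓ → 52
txn_id=403: ✓ → 21
txn_id=404: ✓ → 62
txn_id=405: ✓ → 4
txn_id=406: ✗
txn_id=407: ✗
txn_id=408: ✓ → 84
txn_id=409: ✗
txn_id=410: ✓ → 29
txn_id=411: ✓ → 20
gbp_sum = 58 + 52 + 21 + 62 + 4 + 84 + 29 + 20 = 330

330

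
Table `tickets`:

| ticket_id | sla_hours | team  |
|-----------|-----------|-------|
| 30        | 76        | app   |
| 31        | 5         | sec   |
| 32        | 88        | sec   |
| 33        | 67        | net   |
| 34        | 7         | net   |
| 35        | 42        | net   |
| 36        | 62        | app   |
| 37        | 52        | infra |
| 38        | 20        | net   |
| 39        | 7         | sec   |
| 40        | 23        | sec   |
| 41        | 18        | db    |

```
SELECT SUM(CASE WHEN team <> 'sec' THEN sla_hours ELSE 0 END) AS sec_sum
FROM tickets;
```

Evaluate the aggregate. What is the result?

ticket_id=30: ✓ → 76
ticket_id=31: ✗
ticket_id=32: ✗
ticket_id=33: ✓ → 67
ticket_id=34: ✓ → 7
ticket_id=35: ✓ → 42
ticket_id=36: ✓ → 62
ticket_id=37: ✓ → 52
ticket_id=38: ✓ → 20
ticket_id=39: ✗
ticket_id=40: ✗
ticket_id=41: ✓ → 18
sec_sum = 76 + 67 + 7 + 42 + 62 + 52 + 20 + 18 = 344

344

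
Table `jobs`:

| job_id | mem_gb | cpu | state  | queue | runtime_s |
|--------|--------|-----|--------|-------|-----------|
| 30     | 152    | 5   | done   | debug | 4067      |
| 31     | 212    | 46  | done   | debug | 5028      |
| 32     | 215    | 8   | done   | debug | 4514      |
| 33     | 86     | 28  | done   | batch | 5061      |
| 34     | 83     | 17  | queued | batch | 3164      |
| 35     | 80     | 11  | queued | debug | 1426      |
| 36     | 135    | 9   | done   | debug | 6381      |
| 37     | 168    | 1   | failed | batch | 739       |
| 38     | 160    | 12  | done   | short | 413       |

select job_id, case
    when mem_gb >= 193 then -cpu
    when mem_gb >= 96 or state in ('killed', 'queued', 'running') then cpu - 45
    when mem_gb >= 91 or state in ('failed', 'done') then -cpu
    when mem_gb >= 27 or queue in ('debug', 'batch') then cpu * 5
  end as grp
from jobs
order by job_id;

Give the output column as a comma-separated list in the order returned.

job_id=30: mem_gb >= 96 or state in ('killed', 'queued', 'running') → -40
job_id=31: mem_gb >= 193 → -46
job_id=32: mem_gb >= 193 → -8
job_id=33: mem_gb >= 91 or state in ('failed', 'done') → -28
job_id=34: mem_gb >= 96 or state in ('killed', 'queued', 'running') → -28
job_id=35: mem_gb >= 96 or state in ('killed', 'queued', 'running') → -34
job_id=36: mem_gb >= 96 or state in ('killed', 'queued', 'running') → -36
job_id=37: mem_gb >= 96 or state in ('killed', 'queued', 'running') → -44
job_id=38: mem_gb >= 96 or state in ('killed', 'queued', 'running') → -33

-40, -46, -8, -28, -28, -34, -36, -44, -33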